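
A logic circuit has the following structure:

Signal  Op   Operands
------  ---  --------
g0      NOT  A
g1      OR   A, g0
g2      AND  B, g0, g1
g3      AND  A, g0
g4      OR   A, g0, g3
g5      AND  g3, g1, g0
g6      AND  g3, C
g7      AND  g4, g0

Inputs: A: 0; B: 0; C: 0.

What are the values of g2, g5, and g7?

g0 = NOT A = NOT 0 = 1
g1 = A OR g0 = 0 OR 1 = 1
g2 = B AND g0 AND g1 = 0 AND 1 AND 1 = 0
g3 = A AND g0 = 0 AND 1 = 0
g4 = A OR g0 OR g3 = 0 OR 1 OR 0 = 1
g5 = g3 AND g1 AND g0 = 0 AND 1 AND 1 = 0
g7 = g4 AND g0 = 1 AND 1 = 1

g2 = 0; g5 = 0; g7 = 1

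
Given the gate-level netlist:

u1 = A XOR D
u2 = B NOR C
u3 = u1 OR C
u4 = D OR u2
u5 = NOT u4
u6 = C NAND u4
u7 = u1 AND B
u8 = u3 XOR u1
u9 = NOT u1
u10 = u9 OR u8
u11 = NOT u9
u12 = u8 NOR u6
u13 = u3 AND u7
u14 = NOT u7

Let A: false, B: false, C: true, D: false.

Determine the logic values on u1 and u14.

u1 = false; u14 = true

u1 = A XOR D = false XOR false = false
u7 = u1 AND B = false AND false = false
u14 = NOT u7 = NOT false = true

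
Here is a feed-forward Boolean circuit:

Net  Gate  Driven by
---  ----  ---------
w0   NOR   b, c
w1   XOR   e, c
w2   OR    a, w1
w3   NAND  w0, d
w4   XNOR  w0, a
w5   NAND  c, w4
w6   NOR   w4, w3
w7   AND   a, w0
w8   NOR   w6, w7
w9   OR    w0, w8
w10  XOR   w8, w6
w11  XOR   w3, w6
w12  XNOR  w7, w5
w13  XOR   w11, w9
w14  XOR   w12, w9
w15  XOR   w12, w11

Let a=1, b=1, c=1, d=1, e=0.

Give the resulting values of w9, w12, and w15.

w9 = 1, w12 = 0, w15 = 1

w0 = b NOR c = 1 NOR 1 = 0
w3 = w0 NAND d = 0 NAND 1 = 1
w4 = w0 XNOR a = 0 XNOR 1 = 0
w5 = c NAND w4 = 1 NAND 0 = 1
w6 = w4 NOR w3 = 0 NOR 1 = 0
w7 = a AND w0 = 1 AND 0 = 0
w8 = w6 NOR w7 = 0 NOR 0 = 1
w9 = w0 OR w8 = 0 OR 1 = 1
w11 = w3 XOR w6 = 1 XOR 0 = 1
w12 = w7 XNOR w5 = 0 XNOR 1 = 0
w15 = w12 XOR w11 = 0 XOR 1 = 1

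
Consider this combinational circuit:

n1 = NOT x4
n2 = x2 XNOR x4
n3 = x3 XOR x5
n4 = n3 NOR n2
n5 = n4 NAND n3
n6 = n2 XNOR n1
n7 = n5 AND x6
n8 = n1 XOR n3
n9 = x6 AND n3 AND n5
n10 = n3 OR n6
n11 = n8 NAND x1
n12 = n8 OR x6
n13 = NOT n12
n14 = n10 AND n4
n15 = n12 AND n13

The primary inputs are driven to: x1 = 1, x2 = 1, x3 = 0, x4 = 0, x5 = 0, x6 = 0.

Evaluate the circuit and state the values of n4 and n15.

n4 = 1  n15 = 0

n1 = NOT x4 = NOT 0 = 1
n2 = x2 XNOR x4 = 1 XNOR 0 = 0
n3 = x3 XOR x5 = 0 XOR 0 = 0
n4 = n3 NOR n2 = 0 NOR 0 = 1
n8 = n1 XOR n3 = 1 XOR 0 = 1
n12 = n8 OR x6 = 1 OR 0 = 1
n13 = NOT n12 = NOT 1 = 0
n15 = n12 AND n13 = 1 AND 0 = 0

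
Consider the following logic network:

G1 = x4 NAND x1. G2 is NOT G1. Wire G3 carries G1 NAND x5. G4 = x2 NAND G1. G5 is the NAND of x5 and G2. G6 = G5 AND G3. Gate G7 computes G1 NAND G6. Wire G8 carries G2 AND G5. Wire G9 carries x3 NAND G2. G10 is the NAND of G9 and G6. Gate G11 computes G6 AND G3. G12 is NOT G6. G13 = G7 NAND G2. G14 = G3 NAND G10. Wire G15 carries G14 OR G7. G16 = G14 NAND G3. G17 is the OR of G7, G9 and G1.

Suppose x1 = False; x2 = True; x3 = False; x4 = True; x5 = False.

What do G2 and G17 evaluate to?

G1 = x4 NAND x1 = True NAND False = True
G2 = NOT G1 = NOT True = False
G3 = G1 NAND x5 = True NAND False = True
G5 = x5 NAND G2 = False NAND False = True
G6 = G5 AND G3 = True AND True = True
G7 = G1 NAND G6 = True NAND True = False
G9 = x3 NAND G2 = False NAND False = True
G17 = G7 OR G9 OR G1 = False OR True OR True = True

G2 = False  G17 = True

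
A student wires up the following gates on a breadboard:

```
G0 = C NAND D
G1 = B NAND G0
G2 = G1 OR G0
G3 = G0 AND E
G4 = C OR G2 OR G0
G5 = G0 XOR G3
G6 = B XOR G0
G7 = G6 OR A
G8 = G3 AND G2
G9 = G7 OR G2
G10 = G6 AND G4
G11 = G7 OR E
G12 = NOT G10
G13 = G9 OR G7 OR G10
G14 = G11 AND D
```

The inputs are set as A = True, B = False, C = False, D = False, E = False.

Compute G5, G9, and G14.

G0 = C NAND D = False NAND False = True
G1 = B NAND G0 = False NAND True = True
G2 = G1 OR G0 = True OR True = True
G3 = G0 AND E = True AND False = False
G5 = G0 XOR G3 = True XOR False = True
G6 = B XOR G0 = False XOR True = True
G7 = G6 OR A = True OR True = True
G9 = G7 OR G2 = True OR True = True
G11 = G7 OR E = True OR False = True
G14 = G11 AND D = True AND False = False

G5 = True, G9 = True, G14 = False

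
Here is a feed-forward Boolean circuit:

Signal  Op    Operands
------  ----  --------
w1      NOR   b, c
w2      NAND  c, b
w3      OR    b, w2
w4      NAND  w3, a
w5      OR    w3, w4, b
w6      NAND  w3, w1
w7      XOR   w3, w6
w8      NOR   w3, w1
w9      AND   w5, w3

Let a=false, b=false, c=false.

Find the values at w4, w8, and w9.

w4 = true, w8 = false, w9 = true

w1 = b NOR c = false NOR false = true
w2 = c NAND b = false NAND false = true
w3 = b OR w2 = false OR true = true
w4 = w3 NAND a = true NAND false = true
w5 = w3 OR w4 OR b = true OR true OR false = true
w8 = w3 NOR w1 = true NOR true = false
w9 = w5 AND w3 = true AND true = true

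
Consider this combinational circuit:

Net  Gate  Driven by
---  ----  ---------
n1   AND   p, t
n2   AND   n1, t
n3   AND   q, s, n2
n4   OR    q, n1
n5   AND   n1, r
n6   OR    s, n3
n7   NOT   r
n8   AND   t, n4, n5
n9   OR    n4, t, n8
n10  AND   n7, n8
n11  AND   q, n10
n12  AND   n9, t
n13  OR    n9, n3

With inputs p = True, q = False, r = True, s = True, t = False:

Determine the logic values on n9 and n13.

n9 = False, n13 = False

n1 = p AND t = True AND False = False
n2 = n1 AND t = False AND False = False
n3 = q AND s AND n2 = False AND True AND False = False
n4 = q OR n1 = False OR False = False
n5 = n1 AND r = False AND True = False
n8 = t AND n4 AND n5 = False AND False AND False = False
n9 = n4 OR t OR n8 = False OR False OR False = False
n13 = n9 OR n3 = False OR False = False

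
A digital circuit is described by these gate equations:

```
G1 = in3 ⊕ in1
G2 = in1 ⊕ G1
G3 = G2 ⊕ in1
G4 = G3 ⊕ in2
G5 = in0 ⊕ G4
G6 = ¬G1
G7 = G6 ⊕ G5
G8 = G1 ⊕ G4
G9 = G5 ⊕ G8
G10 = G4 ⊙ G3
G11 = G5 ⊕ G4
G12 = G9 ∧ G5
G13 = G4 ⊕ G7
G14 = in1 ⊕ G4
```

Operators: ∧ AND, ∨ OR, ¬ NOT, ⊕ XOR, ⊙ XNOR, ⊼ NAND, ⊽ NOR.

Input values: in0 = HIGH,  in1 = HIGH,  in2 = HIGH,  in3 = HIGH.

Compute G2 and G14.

G1 = in3 XOR in1 = HIGH XOR HIGH = LOW
G2 = in1 XOR G1 = HIGH XOR LOW = HIGH
G3 = G2 XOR in1 = HIGH XOR HIGH = LOW
G4 = G3 XOR in2 = LOW XOR HIGH = HIGH
G14 = in1 XOR G4 = HIGH XOR HIGH = LOW

G2 = HIGH  G14 = LOW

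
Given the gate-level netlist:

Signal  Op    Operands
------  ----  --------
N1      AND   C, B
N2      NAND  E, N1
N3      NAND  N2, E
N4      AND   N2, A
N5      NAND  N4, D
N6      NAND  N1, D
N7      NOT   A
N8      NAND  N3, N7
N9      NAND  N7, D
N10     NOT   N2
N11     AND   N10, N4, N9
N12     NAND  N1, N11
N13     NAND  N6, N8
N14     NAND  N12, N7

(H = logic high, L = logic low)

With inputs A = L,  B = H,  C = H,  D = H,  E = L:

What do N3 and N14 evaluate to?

N3 = H  N14 = L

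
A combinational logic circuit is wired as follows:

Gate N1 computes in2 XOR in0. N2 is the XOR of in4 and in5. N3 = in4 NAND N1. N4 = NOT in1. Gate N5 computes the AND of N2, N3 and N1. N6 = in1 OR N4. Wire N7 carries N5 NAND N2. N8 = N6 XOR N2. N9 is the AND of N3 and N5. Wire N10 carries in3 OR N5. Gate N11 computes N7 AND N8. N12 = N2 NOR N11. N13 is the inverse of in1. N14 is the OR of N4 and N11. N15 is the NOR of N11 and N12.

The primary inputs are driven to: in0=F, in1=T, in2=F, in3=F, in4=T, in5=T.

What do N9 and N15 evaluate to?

N9 = F, N15 = F

N1 = in2 XOR in0 = F XOR F = F
N2 = in4 XOR in5 = T XOR T = F
N3 = in4 NAND N1 = T NAND F = T
N4 = NOT in1 = NOT T = F
N5 = N2 AND N3 AND N1 = F AND T AND F = F
N6 = in1 OR N4 = T OR F = T
N7 = N5 NAND N2 = F NAND F = T
N8 = N6 XOR N2 = T XOR F = T
N9 = N3 AND N5 = T AND F = F
N11 = N7 AND N8 = T AND T = T
N12 = N2 NOR N11 = F NOR T = F
N15 = N11 NOR N12 = T NOR F = F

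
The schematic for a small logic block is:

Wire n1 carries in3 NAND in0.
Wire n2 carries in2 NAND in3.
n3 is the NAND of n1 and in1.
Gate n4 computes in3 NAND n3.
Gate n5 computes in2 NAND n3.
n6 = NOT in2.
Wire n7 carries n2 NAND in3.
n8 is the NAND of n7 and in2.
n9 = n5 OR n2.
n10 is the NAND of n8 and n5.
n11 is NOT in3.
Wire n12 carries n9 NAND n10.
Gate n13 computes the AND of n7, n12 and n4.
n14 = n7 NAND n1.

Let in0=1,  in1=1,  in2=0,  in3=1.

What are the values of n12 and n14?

n12 = 1, n14 = 1

n1 = in3 NAND in0 = 1 NAND 1 = 0
n2 = in2 NAND in3 = 0 NAND 1 = 1
n3 = n1 NAND in1 = 0 NAND 1 = 1
n5 = in2 NAND n3 = 0 NAND 1 = 1
n7 = n2 NAND in3 = 1 NAND 1 = 0
n8 = n7 NAND in2 = 0 NAND 0 = 1
n9 = n5 OR n2 = 1 OR 1 = 1
n10 = n8 NAND n5 = 1 NAND 1 = 0
n12 = n9 NAND n10 = 1 NAND 0 = 1
n14 = n7 NAND n1 = 0 NAND 0 = 1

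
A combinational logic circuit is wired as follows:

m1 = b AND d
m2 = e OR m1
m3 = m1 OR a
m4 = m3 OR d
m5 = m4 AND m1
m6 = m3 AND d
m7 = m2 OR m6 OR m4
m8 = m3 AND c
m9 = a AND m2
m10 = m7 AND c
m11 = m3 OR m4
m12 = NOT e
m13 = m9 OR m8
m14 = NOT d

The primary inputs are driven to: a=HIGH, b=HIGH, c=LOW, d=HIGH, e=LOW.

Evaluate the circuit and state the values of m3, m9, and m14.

m1 = b AND d = HIGH AND HIGH = HIGH
m2 = e OR m1 = LOW OR HIGH = HIGH
m3 = m1 OR a = HIGH OR HIGH = HIGH
m9 = a AND m2 = HIGH AND HIGH = HIGH
m14 = NOT d = NOT HIGH = LOW

m3 = HIGH, m9 = HIGH, m14 = LOW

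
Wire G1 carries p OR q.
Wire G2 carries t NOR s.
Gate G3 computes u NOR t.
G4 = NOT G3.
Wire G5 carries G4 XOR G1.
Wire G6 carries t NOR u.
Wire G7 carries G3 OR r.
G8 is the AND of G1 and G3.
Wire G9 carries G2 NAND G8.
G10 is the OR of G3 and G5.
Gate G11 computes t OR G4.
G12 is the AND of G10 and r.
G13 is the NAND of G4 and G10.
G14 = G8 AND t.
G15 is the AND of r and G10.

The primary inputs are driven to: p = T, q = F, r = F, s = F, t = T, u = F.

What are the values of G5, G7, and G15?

G5 = F; G7 = F; G15 = F

G1 = p OR q = T OR F = T
G3 = u NOR t = F NOR T = F
G4 = NOT G3 = NOT F = T
G5 = G4 XOR G1 = T XOR T = F
G7 = G3 OR r = F OR F = F
G10 = G3 OR G5 = F OR F = F
G15 = r AND G10 = F AND F = F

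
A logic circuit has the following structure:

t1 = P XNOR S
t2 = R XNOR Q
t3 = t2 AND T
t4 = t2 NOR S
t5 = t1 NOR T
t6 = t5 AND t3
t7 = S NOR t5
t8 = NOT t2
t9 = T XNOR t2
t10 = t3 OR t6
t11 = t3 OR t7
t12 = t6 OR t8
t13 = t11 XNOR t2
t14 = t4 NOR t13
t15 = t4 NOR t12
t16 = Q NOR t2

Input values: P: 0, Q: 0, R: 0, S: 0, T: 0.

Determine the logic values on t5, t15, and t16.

t5 = 0; t15 = 1; t16 = 0

t1 = P XNOR S = 0 XNOR 0 = 1
t2 = R XNOR Q = 0 XNOR 0 = 1
t3 = t2 AND T = 1 AND 0 = 0
t4 = t2 NOR S = 1 NOR 0 = 0
t5 = t1 NOR T = 1 NOR 0 = 0
t6 = t5 AND t3 = 0 AND 0 = 0
t8 = NOT t2 = NOT 1 = 0
t12 = t6 OR t8 = 0 OR 0 = 0
t15 = t4 NOR t12 = 0 NOR 0 = 1
t16 = Q NOR t2 = 0 NOR 1 = 0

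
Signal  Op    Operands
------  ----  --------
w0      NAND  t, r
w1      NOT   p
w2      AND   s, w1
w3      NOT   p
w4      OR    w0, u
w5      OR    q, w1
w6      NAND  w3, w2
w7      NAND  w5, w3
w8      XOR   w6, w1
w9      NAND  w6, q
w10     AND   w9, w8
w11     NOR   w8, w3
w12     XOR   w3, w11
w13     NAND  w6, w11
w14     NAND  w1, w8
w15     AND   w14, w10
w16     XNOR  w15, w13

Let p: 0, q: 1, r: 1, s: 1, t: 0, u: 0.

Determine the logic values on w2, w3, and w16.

w2 = 1, w3 = 1, w16 = 0

w1 = NOT p = NOT 0 = 1
w2 = s AND w1 = 1 AND 1 = 1
w3 = NOT p = NOT 0 = 1
w6 = w3 NAND w2 = 1 NAND 1 = 0
w8 = w6 XOR w1 = 0 XOR 1 = 1
w9 = w6 NAND q = 0 NAND 1 = 1
w10 = w9 AND w8 = 1 AND 1 = 1
w11 = w8 NOR w3 = 1 NOR 1 = 0
w13 = w6 NAND w11 = 0 NAND 0 = 1
w14 = w1 NAND w8 = 1 NAND 1 = 0
w15 = w14 AND w10 = 0 AND 1 = 0
w16 = w15 XNOR w13 = 0 XNOR 1 = 0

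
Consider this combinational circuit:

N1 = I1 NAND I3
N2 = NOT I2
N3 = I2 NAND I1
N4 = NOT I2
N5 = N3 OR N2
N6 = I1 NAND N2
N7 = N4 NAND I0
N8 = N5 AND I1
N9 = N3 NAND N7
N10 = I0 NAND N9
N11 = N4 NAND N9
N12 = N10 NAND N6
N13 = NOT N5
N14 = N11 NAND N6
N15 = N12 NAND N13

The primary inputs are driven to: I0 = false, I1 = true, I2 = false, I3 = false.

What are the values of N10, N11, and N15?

N2 = NOT I2 = NOT false = true
N3 = I2 NAND I1 = false NAND true = true
N4 = NOT I2 = NOT false = true
N5 = N3 OR N2 = true OR true = true
N6 = I1 NAND N2 = true NAND true = false
N7 = N4 NAND I0 = true NAND false = true
N9 = N3 NAND N7 = true NAND true = false
N10 = I0 NAND N9 = false NAND false = true
N11 = N4 NAND N9 = true NAND false = true
N12 = N10 NAND N6 = true NAND false = true
N13 = NOT N5 = NOT true = false
N15 = N12 NAND N13 = true NAND false = true

N10 = true, N11 = true, N15 = true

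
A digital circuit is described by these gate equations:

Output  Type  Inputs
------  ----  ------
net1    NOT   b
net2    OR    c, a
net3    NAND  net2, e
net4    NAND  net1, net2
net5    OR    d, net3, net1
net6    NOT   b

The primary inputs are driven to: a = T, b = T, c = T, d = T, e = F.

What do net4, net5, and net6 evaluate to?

net4 = T, net5 = T, net6 = F

net1 = NOT b = NOT T = F
net2 = c OR a = T OR T = T
net3 = net2 NAND e = T NAND F = T
net4 = net1 NAND net2 = F NAND T = T
net5 = d OR net3 OR net1 = T OR T OR F = T
net6 = NOT b = NOT T = F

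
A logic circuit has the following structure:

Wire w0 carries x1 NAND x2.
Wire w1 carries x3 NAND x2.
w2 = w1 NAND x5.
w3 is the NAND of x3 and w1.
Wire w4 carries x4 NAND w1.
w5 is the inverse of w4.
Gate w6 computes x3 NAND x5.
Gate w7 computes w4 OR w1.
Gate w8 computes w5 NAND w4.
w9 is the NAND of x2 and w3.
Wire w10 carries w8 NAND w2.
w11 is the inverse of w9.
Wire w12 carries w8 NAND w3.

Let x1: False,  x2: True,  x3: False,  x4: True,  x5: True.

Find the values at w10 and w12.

w10 = True  w12 = False

w1 = x3 NAND x2 = False NAND True = True
w2 = w1 NAND x5 = True NAND True = False
w3 = x3 NAND w1 = False NAND True = True
w4 = x4 NAND w1 = True NAND True = False
w5 = NOT w4 = NOT False = True
w8 = w5 NAND w4 = True NAND False = True
w10 = w8 NAND w2 = True NAND False = True
w12 = w8 NAND w3 = True NAND True = False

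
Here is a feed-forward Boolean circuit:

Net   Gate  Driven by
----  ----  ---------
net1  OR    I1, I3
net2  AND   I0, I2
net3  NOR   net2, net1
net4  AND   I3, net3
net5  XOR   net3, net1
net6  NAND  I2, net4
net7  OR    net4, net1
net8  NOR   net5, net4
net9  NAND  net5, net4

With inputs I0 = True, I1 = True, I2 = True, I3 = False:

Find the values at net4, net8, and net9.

net1 = I1 OR I3 = True OR False = True
net2 = I0 AND I2 = True AND True = True
net3 = net2 NOR net1 = True NOR True = False
net4 = I3 AND net3 = False AND False = False
net5 = net3 XOR net1 = False XOR True = True
net8 = net5 NOR net4 = True NOR False = False
net9 = net5 NAND net4 = True NAND False = True

net4 = False; net8 = False; net9 = True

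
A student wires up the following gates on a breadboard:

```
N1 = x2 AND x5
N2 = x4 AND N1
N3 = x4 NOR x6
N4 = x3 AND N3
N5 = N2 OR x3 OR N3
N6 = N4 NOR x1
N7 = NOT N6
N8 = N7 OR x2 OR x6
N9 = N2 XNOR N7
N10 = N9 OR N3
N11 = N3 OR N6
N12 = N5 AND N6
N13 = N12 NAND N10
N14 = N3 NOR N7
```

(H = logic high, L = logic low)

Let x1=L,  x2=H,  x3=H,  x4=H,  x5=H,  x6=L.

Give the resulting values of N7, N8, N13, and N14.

N7 = L  N8 = H  N13 = H  N14 = H

N1 = x2 AND x5 = H AND H = H
N2 = x4 AND N1 = H AND H = H
N3 = x4 NOR x6 = H NOR L = L
N4 = x3 AND N3 = H AND L = L
N5 = N2 OR x3 OR N3 = H OR H OR L = H
N6 = N4 NOR x1 = L NOR L = H
N7 = NOT N6 = NOT H = L
N8 = N7 OR x2 OR x6 = L OR H OR L = H
N9 = N2 XNOR N7 = H XNOR L = L
N10 = N9 OR N3 = L OR L = L
N12 = N5 AND N6 = H AND H = H
N13 = N12 NAND N10 = H NAND L = H
N14 = N3 NOR N7 = L NOR L = H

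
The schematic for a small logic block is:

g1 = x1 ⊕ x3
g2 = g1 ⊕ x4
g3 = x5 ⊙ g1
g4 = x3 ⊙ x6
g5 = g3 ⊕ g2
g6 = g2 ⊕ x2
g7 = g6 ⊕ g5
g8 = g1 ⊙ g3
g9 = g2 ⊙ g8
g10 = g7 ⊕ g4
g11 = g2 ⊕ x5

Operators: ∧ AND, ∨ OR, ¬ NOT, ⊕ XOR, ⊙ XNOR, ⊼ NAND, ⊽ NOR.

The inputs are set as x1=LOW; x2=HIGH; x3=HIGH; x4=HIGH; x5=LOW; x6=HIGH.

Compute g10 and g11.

g10 = LOW  g11 = LOW

g1 = x1 XOR x3 = LOW XOR HIGH = HIGH
g2 = g1 XOR x4 = HIGH XOR HIGH = LOW
g3 = x5 XNOR g1 = LOW XNOR HIGH = LOW
g4 = x3 XNOR x6 = HIGH XNOR HIGH = HIGH
g5 = g3 XOR g2 = LOW XOR LOW = LOW
g6 = g2 XOR x2 = LOW XOR HIGH = HIGH
g7 = g6 XOR g5 = HIGH XOR LOW = HIGH
g10 = g7 XOR g4 = HIGH XOR HIGH = LOW
g11 = g2 XOR x5 = LOW XOR LOW = LOW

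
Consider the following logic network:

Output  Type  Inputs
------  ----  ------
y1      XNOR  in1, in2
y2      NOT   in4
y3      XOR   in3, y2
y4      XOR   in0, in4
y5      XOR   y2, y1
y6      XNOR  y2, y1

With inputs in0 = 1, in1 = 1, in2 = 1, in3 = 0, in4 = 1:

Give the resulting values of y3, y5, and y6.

y3 = 0; y5 = 1; y6 = 0

y1 = in1 XNOR in2 = 1 XNOR 1 = 1
y2 = NOT in4 = NOT 1 = 0
y3 = in3 XOR y2 = 0 XOR 0 = 0
y5 = y2 XOR y1 = 0 XOR 1 = 1
y6 = y2 XNOR y1 = 0 XNOR 1 = 0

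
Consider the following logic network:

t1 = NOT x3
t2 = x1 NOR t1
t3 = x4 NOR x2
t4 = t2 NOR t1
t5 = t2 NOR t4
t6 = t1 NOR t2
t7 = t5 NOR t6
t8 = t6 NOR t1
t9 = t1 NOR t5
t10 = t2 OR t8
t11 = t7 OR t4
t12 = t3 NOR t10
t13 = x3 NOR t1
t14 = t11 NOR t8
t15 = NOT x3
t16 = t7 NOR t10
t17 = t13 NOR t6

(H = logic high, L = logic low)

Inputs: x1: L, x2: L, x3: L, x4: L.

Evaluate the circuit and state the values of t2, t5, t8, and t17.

t2 = L; t5 = H; t8 = L; t17 = H

t1 = NOT x3 = NOT L = H
t2 = x1 NOR t1 = L NOR H = L
t4 = t2 NOR t1 = L NOR H = L
t5 = t2 NOR t4 = L NOR L = H
t6 = t1 NOR t2 = H NOR L = L
t8 = t6 NOR t1 = L NOR H = L
t13 = x3 NOR t1 = L NOR H = L
t17 = t13 NOR t6 = L NOR L = H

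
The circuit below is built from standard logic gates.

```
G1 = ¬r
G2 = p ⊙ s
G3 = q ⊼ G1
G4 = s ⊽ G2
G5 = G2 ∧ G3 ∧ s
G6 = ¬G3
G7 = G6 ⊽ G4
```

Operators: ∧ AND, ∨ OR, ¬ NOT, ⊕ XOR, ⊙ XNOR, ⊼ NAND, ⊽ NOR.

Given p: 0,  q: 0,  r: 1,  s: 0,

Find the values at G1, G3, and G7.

G1 = 0  G3 = 1  G7 = 1

G1 = NOT r = NOT 1 = 0
G2 = p XNOR s = 0 XNOR 0 = 1
G3 = q NAND G1 = 0 NAND 0 = 1
G4 = s NOR G2 = 0 NOR 1 = 0
G6 = NOT G3 = NOT 1 = 0
G7 = G6 NOR G4 = 0 NOR 0 = 1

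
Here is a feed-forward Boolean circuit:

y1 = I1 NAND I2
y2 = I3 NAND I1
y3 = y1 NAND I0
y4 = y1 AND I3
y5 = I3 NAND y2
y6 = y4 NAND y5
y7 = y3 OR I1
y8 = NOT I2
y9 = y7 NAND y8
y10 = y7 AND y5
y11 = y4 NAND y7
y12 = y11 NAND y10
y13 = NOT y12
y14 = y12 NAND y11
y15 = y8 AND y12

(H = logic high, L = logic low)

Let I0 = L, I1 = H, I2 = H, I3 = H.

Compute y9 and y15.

y1 = I1 NAND I2 = H NAND H = L
y2 = I3 NAND I1 = H NAND H = L
y3 = y1 NAND I0 = L NAND L = H
y4 = y1 AND I3 = L AND H = L
y5 = I3 NAND y2 = H NAND L = H
y7 = y3 OR I1 = H OR H = H
y8 = NOT I2 = NOT H = L
y9 = y7 NAND y8 = H NAND L = H
y10 = y7 AND y5 = H AND H = H
y11 = y4 NAND y7 = L NAND H = H
y12 = y11 NAND y10 = H NAND H = L
y15 = y8 AND y12 = L AND L = L

y9 = H, y15 = L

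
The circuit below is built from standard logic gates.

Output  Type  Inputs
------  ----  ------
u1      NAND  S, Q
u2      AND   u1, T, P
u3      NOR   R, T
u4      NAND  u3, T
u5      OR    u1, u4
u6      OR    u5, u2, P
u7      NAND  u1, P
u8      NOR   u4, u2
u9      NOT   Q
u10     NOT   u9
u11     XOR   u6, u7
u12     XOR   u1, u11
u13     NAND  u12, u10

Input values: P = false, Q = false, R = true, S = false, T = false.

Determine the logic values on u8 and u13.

u8 = false  u13 = true

u1 = S NAND Q = false NAND false = true
u2 = u1 AND T AND P = true AND false AND false = false
u3 = R NOR T = true NOR false = false
u4 = u3 NAND T = false NAND false = true
u5 = u1 OR u4 = true OR true = true
u6 = u5 OR u2 OR P = true OR false OR false = true
u7 = u1 NAND P = true NAND false = true
u8 = u4 NOR u2 = true NOR false = false
u9 = NOT Q = NOT false = true
u10 = NOT u9 = NOT true = false
u11 = u6 XOR u7 = true XOR true = false
u12 = u1 XOR u11 = true XOR false = true
u13 = u12 NAND u10 = true NAND false = true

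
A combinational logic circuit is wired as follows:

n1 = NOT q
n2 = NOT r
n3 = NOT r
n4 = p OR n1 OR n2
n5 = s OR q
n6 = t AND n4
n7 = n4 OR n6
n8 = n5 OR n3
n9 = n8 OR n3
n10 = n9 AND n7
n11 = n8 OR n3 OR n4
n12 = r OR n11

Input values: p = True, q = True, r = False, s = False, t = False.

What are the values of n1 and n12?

n1 = NOT q = NOT True = False
n2 = NOT r = NOT False = True
n3 = NOT r = NOT False = True
n4 = p OR n1 OR n2 = True OR False OR True = True
n5 = s OR q = False OR True = True
n8 = n5 OR n3 = True OR True = True
n11 = n8 OR n3 OR n4 = True OR True OR True = True
n12 = r OR n11 = False OR True = True

n1 = False; n12 = True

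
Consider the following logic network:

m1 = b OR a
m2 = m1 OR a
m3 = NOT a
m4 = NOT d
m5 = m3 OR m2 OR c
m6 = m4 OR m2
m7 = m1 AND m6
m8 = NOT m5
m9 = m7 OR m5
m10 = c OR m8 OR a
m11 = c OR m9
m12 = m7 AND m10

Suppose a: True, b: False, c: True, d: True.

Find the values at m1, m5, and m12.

m1 = b OR a = False OR True = True
m2 = m1 OR a = True OR True = True
m3 = NOT a = NOT True = False
m4 = NOT d = NOT True = False
m5 = m3 OR m2 OR c = False OR True OR True = True
m6 = m4 OR m2 = False OR True = True
m7 = m1 AND m6 = True AND True = True
m8 = NOT m5 = NOT True = False
m10 = c OR m8 OR a = True OR False OR True = True
m12 = m7 AND m10 = True AND True = True

m1 = True, m5 = True, m12 = True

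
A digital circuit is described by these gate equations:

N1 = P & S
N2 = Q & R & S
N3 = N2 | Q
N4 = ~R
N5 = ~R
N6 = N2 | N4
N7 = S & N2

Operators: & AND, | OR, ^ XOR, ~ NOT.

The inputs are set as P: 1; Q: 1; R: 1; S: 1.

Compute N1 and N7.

N1 = 1, N7 = 1

N1 = P AND S = 1 AND 1 = 1
N2 = Q AND R AND S = 1 AND 1 AND 1 = 1
N7 = S AND N2 = 1 AND 1 = 1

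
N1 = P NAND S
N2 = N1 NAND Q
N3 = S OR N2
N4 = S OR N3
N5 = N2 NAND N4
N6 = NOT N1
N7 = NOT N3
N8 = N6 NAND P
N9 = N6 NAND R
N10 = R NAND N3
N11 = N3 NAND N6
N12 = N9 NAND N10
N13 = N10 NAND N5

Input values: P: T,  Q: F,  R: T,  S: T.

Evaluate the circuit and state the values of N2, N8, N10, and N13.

N2 = T  N8 = F  N10 = F  N13 = T

N1 = P NAND S = T NAND T = F
N2 = N1 NAND Q = F NAND F = T
N3 = S OR N2 = T OR T = T
N4 = S OR N3 = T OR T = T
N5 = N2 NAND N4 = T NAND T = F
N6 = NOT N1 = NOT F = T
N8 = N6 NAND P = T NAND T = F
N10 = R NAND N3 = T NAND T = F
N13 = N10 NAND N5 = F NAND F = T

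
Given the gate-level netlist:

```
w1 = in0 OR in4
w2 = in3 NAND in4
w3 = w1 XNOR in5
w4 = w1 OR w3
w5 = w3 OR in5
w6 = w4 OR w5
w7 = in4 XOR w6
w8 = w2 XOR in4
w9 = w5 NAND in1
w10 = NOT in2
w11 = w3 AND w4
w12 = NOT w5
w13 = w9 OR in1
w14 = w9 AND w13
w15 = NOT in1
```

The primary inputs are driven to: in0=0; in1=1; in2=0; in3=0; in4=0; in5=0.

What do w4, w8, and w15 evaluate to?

w1 = in0 OR in4 = 0 OR 0 = 0
w2 = in3 NAND in4 = 0 NAND 0 = 1
w3 = w1 XNOR in5 = 0 XNOR 0 = 1
w4 = w1 OR w3 = 0 OR 1 = 1
w8 = w2 XOR in4 = 1 XOR 0 = 1
w15 = NOT in1 = NOT 1 = 0

w4 = 1  w8 = 1  w15 = 0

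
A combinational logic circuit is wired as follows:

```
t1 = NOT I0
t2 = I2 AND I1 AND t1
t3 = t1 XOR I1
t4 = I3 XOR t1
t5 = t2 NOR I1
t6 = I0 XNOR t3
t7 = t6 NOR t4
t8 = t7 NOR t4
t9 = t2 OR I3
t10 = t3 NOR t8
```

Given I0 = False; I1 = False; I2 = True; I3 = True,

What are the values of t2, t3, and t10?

t1 = NOT I0 = NOT False = True
t2 = I2 AND I1 AND t1 = True AND False AND True = False
t3 = t1 XOR I1 = True XOR False = True
t4 = I3 XOR t1 = True XOR True = False
t6 = I0 XNOR t3 = False XNOR True = False
t7 = t6 NOR t4 = False NOR False = True
t8 = t7 NOR t4 = True NOR False = False
t10 = t3 NOR t8 = True NOR False = False

t2 = False, t3 = True, t10 = False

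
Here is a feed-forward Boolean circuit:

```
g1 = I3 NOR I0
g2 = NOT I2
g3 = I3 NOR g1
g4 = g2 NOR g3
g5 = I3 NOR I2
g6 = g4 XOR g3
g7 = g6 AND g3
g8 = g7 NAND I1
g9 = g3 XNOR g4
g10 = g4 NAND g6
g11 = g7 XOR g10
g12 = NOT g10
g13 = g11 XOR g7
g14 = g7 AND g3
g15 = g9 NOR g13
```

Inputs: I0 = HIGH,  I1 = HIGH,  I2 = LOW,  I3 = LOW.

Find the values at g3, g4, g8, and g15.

g1 = I3 NOR I0 = LOW NOR HIGH = LOW
g2 = NOT I2 = NOT LOW = HIGH
g3 = I3 NOR g1 = LOW NOR LOW = HIGH
g4 = g2 NOR g3 = HIGH NOR HIGH = LOW
g6 = g4 XOR g3 = LOW XOR HIGH = HIGH
g7 = g6 AND g3 = HIGH AND HIGH = HIGH
g8 = g7 NAND I1 = HIGH NAND HIGH = LOW
g9 = g3 XNOR g4 = HIGH XNOR LOW = LOW
g10 = g4 NAND g6 = LOW NAND HIGH = HIGH
g11 = g7 XOR g10 = HIGH XOR HIGH = LOW
g13 = g11 XOR g7 = LOW XOR HIGH = HIGH
g15 = g9 NOR g13 = LOW NOR HIGH = LOW

g3 = HIGH, g4 = LOW, g8 = LOW, g15 = LOW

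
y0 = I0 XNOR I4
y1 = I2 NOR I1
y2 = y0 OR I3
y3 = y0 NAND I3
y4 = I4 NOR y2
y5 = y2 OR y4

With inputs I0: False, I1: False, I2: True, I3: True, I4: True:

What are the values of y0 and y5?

y0 = False, y5 = True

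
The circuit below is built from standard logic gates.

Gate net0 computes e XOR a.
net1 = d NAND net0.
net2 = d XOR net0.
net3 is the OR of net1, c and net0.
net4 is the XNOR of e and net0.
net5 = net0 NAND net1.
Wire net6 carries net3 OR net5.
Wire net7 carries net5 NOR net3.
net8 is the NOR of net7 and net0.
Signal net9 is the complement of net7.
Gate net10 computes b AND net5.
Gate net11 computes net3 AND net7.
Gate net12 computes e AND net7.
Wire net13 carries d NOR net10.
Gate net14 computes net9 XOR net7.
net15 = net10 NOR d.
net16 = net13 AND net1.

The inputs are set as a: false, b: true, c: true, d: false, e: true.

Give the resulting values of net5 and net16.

net5 = false  net16 = true

net0 = e XOR a = true XOR false = true
net1 = d NAND net0 = false NAND true = true
net5 = net0 NAND net1 = true NAND true = false
net10 = b AND net5 = true AND false = false
net13 = d NOR net10 = false NOR false = true
net16 = net13 AND net1 = true AND true = true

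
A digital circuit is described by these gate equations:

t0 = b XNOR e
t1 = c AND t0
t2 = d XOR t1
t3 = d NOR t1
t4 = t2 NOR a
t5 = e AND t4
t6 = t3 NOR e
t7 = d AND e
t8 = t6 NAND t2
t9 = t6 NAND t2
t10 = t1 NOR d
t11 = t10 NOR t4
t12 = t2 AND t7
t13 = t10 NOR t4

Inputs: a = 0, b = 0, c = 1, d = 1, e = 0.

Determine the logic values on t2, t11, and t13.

t2 = 0, t11 = 0, t13 = 0

t0 = b XNOR e = 0 XNOR 0 = 1
t1 = c AND t0 = 1 AND 1 = 1
t2 = d XOR t1 = 1 XOR 1 = 0
t4 = t2 NOR a = 0 NOR 0 = 1
t10 = t1 NOR d = 1 NOR 1 = 0
t11 = t10 NOR t4 = 0 NOR 1 = 0
t13 = t10 NOR t4 = 0 NOR 1 = 0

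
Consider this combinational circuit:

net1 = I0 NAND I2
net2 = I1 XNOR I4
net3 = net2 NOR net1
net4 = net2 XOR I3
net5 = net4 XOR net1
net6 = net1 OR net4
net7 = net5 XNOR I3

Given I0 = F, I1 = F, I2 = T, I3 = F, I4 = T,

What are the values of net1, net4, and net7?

net1 = I0 NAND I2 = F NAND T = T
net2 = I1 XNOR I4 = F XNOR T = F
net4 = net2 XOR I3 = F XOR F = F
net5 = net4 XOR net1 = F XOR T = T
net7 = net5 XNOR I3 = T XNOR F = F

net1 = T  net4 = F  net7 = F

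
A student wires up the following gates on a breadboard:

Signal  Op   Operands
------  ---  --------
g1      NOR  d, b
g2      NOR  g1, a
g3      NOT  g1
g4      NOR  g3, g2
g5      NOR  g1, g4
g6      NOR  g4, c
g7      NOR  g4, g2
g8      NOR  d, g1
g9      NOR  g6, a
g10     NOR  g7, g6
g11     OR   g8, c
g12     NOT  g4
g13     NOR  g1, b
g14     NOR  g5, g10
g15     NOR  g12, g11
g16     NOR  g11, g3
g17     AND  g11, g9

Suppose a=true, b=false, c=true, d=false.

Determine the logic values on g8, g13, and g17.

g8 = false, g13 = false, g17 = false

g1 = d NOR b = false NOR false = true
g2 = g1 NOR a = true NOR true = false
g3 = NOT g1 = NOT true = false
g4 = g3 NOR g2 = false NOR false = true
g6 = g4 NOR c = true NOR true = false
g8 = d NOR g1 = false NOR true = false
g9 = g6 NOR a = false NOR true = false
g11 = g8 OR c = false OR true = true
g13 = g1 NOR b = true NOR false = false
g17 = g11 AND g9 = true AND false = false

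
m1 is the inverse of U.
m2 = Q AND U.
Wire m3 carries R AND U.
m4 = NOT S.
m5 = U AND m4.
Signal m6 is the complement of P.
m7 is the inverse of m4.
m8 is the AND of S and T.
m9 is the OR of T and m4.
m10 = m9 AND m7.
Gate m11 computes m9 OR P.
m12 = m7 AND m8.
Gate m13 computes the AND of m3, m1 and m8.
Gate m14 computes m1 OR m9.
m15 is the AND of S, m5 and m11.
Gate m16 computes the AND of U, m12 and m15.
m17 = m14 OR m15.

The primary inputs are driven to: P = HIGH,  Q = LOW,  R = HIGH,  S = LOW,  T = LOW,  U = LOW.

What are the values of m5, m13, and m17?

m1 = NOT U = NOT LOW = HIGH
m3 = R AND U = HIGH AND LOW = LOW
m4 = NOT S = NOT LOW = HIGH
m5 = U AND m4 = LOW AND HIGH = LOW
m8 = S AND T = LOW AND LOW = LOW
m9 = T OR m4 = LOW OR HIGH = HIGH
m11 = m9 OR P = HIGH OR HIGH = HIGH
m13 = m3 AND m1 AND m8 = LOW AND HIGH AND LOW = LOW
m14 = m1 OR m9 = HIGH OR HIGH = HIGH
m15 = S AND m5 AND m11 = LOW AND LOW AND HIGH = LOW
m17 = m14 OR m15 = HIGH OR LOW = HIGH

m5 = LOW, m13 = LOW, m17 = HIGH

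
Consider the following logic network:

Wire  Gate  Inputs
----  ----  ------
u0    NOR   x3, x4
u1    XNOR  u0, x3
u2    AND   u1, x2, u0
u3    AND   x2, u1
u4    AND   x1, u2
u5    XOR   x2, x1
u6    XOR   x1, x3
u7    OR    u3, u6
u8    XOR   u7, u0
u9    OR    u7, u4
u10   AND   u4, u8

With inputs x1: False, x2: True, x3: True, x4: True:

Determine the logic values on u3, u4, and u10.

u3 = False  u4 = False  u10 = False

u0 = x3 NOR x4 = True NOR True = False
u1 = u0 XNOR x3 = False XNOR True = False
u2 = u1 AND x2 AND u0 = False AND True AND False = False
u3 = x2 AND u1 = True AND False = False
u4 = x1 AND u2 = False AND False = False
u6 = x1 XOR x3 = False XOR True = True
u7 = u3 OR u6 = False OR True = True
u8 = u7 XOR u0 = True XOR False = True
u10 = u4 AND u8 = False AND True = False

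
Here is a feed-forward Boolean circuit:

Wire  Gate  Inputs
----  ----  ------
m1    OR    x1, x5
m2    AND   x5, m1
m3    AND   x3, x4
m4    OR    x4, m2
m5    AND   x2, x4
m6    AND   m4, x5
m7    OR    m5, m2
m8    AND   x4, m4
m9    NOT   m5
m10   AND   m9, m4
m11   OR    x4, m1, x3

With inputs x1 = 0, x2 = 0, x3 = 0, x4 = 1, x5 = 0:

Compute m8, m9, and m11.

m8 = 1  m9 = 1  m11 = 1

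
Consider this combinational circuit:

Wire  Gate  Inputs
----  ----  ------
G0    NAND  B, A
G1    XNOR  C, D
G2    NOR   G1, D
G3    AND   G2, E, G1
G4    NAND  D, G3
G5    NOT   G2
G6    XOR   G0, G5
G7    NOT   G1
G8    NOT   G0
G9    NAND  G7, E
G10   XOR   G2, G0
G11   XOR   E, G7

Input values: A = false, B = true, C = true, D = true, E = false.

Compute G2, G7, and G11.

G1 = C XNOR D = true XNOR true = true
G2 = G1 NOR D = true NOR true = false
G7 = NOT G1 = NOT true = false
G11 = E XOR G7 = false XOR false = false

G2 = false  G7 = false  G11 = false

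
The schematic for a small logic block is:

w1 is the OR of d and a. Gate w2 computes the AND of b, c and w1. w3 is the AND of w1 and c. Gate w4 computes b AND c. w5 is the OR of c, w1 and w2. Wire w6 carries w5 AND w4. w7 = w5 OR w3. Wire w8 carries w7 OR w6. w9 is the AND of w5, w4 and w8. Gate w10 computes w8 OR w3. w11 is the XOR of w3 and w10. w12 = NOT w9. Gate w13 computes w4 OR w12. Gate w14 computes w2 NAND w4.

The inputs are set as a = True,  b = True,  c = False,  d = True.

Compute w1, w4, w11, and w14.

w1 = True; w4 = False; w11 = True; w14 = True

w1 = d OR a = True OR True = True
w2 = b AND c AND w1 = True AND False AND True = False
w3 = w1 AND c = True AND False = False
w4 = b AND c = True AND False = False
w5 = c OR w1 OR w2 = False OR True OR False = True
w6 = w5 AND w4 = True AND False = False
w7 = w5 OR w3 = True OR False = True
w8 = w7 OR w6 = True OR False = True
w10 = w8 OR w3 = True OR False = True
w11 = w3 XOR w10 = False XOR True = True
w14 = w2 NAND w4 = False NAND False = True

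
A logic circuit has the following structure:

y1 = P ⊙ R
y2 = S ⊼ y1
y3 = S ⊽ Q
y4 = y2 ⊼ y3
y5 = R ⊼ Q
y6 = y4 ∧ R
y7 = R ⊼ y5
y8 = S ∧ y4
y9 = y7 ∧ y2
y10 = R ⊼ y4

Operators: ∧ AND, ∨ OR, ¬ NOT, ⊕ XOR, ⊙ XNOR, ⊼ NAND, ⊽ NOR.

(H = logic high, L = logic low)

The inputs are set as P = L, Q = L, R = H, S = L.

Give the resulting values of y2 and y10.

y1 = P XNOR R = L XNOR H = L
y2 = S NAND y1 = L NAND L = H
y3 = S NOR Q = L NOR L = H
y4 = y2 NAND y3 = H NAND H = L
y10 = R NAND y4 = H NAND L = H

y2 = H  y10 = H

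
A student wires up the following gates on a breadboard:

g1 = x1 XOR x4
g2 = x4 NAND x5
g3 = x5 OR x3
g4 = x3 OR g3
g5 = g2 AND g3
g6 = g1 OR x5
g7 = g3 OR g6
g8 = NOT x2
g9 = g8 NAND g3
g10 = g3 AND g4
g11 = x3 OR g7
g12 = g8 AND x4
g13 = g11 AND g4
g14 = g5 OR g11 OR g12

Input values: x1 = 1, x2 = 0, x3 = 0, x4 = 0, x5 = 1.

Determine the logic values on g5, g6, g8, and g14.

g5 = 1  g6 = 1  g8 = 1  g14 = 1

g1 = x1 XOR x4 = 1 XOR 0 = 1
g2 = x4 NAND x5 = 0 NAND 1 = 1
g3 = x5 OR x3 = 1 OR 0 = 1
g5 = g2 AND g3 = 1 AND 1 = 1
g6 = g1 OR x5 = 1 OR 1 = 1
g7 = g3 OR g6 = 1 OR 1 = 1
g8 = NOT x2 = NOT 0 = 1
g11 = x3 OR g7 = 0 OR 1 = 1
g12 = g8 AND x4 = 1 AND 0 = 0
g14 = g5 OR g11 OR g12 = 1 OR 1 OR 0 = 1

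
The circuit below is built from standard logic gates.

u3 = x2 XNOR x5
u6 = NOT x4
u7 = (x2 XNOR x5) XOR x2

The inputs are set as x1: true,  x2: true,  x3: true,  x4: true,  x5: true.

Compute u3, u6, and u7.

u3 = true XNOR true = true
u6 = NOT true = false
u7 = (true XNOR true) XOR true = false

u3 = true, u6 = false, u7 = false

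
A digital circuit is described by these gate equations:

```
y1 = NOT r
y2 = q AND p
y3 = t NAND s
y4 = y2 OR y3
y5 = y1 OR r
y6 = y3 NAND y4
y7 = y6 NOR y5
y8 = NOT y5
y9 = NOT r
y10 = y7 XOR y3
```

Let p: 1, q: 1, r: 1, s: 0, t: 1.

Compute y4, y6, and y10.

y1 = NOT r = NOT 1 = 0
y2 = q AND p = 1 AND 1 = 1
y3 = t NAND s = 1 NAND 0 = 1
y4 = y2 OR y3 = 1 OR 1 = 1
y5 = y1 OR r = 0 OR 1 = 1
y6 = y3 NAND y4 = 1 NAND 1 = 0
y7 = y6 NOR y5 = 0 NOR 1 = 0
y10 = y7 XOR y3 = 0 XOR 1 = 1

y4 = 1; y6 = 0; y10 = 1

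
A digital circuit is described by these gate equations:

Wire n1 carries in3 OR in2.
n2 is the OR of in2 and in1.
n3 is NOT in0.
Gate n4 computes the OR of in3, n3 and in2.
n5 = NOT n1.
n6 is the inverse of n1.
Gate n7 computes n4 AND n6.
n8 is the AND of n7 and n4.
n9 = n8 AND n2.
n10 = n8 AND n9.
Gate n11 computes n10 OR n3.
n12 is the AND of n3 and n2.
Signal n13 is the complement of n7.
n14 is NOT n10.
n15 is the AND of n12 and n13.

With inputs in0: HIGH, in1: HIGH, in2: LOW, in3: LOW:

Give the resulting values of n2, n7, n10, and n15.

n1 = in3 OR in2 = LOW OR LOW = LOW
n2 = in2 OR in1 = LOW OR HIGH = HIGH
n3 = NOT in0 = NOT HIGH = LOW
n4 = in3 OR n3 OR in2 = LOW OR LOW OR LOW = LOW
n6 = NOT n1 = NOT LOW = HIGH
n7 = n4 AND n6 = LOW AND HIGH = LOW
n8 = n7 AND n4 = LOW AND LOW = LOW
n9 = n8 AND n2 = LOW AND HIGH = LOW
n10 = n8 AND n9 = LOW AND LOW = LOW
n12 = n3 AND n2 = LOW AND HIGH = LOW
n13 = NOT n7 = NOT LOW = HIGH
n15 = n12 AND n13 = LOW AND HIGH = LOW

n2 = HIGH, n7 = LOW, n10 = LOW, n15 = LOW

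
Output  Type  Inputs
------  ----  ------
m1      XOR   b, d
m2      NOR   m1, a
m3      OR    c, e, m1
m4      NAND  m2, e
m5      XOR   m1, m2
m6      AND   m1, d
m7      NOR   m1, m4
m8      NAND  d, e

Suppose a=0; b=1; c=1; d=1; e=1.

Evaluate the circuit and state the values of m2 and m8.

m1 = b XOR d = 1 XOR 1 = 0
m2 = m1 NOR a = 0 NOR 0 = 1
m8 = d NAND e = 1 NAND 1 = 0

m2 = 1, m8 = 0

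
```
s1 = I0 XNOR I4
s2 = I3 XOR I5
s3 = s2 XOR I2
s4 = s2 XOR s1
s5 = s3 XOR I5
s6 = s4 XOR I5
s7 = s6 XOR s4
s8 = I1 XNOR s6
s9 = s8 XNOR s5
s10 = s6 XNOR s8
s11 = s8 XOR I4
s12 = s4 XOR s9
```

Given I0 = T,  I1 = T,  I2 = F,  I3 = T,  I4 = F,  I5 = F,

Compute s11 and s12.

s1 = I0 XNOR I4 = T XNOR F = F
s2 = I3 XOR I5 = T XOR F = T
s3 = s2 XOR I2 = T XOR F = T
s4 = s2 XOR s1 = T XOR F = T
s5 = s3 XOR I5 = T XOR F = T
s6 = s4 XOR I5 = T XOR F = T
s8 = I1 XNOR s6 = T XNOR T = T
s9 = s8 XNOR s5 = T XNOR T = T
s11 = s8 XOR I4 = T XOR F = T
s12 = s4 XOR s9 = T XOR T = F

s11 = T, s12 = F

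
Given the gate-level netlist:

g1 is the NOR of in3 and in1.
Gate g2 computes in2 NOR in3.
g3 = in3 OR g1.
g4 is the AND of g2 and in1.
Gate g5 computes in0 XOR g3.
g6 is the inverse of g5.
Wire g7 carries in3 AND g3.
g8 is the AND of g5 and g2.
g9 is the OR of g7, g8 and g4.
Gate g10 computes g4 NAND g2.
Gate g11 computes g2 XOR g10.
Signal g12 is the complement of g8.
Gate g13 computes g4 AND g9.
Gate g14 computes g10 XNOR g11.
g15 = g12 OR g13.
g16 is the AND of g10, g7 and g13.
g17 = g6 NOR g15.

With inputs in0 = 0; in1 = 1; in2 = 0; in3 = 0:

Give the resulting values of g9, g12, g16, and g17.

g1 = in3 NOR in1 = 0 NOR 1 = 0
g2 = in2 NOR in3 = 0 NOR 0 = 1
g3 = in3 OR g1 = 0 OR 0 = 0
g4 = g2 AND in1 = 1 AND 1 = 1
g5 = in0 XOR g3 = 0 XOR 0 = 0
g6 = NOT g5 = NOT 0 = 1
g7 = in3 AND g3 = 0 AND 0 = 0
g8 = g5 AND g2 = 0 AND 1 = 0
g9 = g7 OR g8 OR g4 = 0 OR 0 OR 1 = 1
g10 = g4 NAND g2 = 1 NAND 1 = 0
g12 = NOT g8 = NOT 0 = 1
g13 = g4 AND g9 = 1 AND 1 = 1
g15 = g12 OR g13 = 1 OR 1 = 1
g16 = g10 AND g7 AND g13 = 0 AND 0 AND 1 = 0
g17 = g6 NOR g15 = 1 NOR 1 = 0

g9 = 1; g12 = 1; g16 = 0; g17 = 0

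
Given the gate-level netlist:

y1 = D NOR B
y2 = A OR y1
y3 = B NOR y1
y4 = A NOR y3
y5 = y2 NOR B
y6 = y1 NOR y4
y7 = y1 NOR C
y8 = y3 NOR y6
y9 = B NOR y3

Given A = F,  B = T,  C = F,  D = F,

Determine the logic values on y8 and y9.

y1 = D NOR B = F NOR T = F
y3 = B NOR y1 = T NOR F = F
y4 = A NOR y3 = F NOR F = T
y6 = y1 NOR y4 = F NOR T = F
y8 = y3 NOR y6 = F NOR F = T
y9 = B NOR y3 = T NOR F = F

y8 = T; y9 = F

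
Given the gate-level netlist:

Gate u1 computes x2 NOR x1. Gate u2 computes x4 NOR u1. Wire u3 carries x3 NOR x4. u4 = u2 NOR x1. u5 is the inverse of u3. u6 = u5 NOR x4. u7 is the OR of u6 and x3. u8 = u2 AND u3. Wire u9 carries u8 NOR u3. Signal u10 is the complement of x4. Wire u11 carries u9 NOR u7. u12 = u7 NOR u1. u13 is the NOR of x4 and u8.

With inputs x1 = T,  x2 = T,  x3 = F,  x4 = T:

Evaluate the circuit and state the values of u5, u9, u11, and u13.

u1 = x2 NOR x1 = T NOR T = F
u2 = x4 NOR u1 = T NOR F = F
u3 = x3 NOR x4 = F NOR T = F
u5 = NOT u3 = NOT F = T
u6 = u5 NOR x4 = T NOR T = F
u7 = u6 OR x3 = F OR F = F
u8 = u2 AND u3 = F AND F = F
u9 = u8 NOR u3 = F NOR F = T
u11 = u9 NOR u7 = T NOR F = F
u13 = x4 NOR u8 = T NOR F = F

u5 = T, u9 = T, u11 = F, u13 = F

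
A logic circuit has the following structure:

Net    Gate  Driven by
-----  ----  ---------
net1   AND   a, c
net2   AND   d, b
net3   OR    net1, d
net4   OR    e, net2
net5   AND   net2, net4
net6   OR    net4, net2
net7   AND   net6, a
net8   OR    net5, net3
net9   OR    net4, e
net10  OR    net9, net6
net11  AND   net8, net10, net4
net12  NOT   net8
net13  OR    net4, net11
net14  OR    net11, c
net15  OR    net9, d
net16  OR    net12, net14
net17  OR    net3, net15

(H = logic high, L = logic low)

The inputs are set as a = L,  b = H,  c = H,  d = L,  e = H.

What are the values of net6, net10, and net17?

net1 = a AND c = L AND H = L
net2 = d AND b = L AND H = L
net3 = net1 OR d = L OR L = L
net4 = e OR net2 = H OR L = H
net6 = net4 OR net2 = H OR L = H
net9 = net4 OR e = H OR H = H
net10 = net9 OR net6 = H OR H = H
net15 = net9 OR d = H OR L = H
net17 = net3 OR net15 = L OR H = H

net6 = H, net10 = H, net17 = H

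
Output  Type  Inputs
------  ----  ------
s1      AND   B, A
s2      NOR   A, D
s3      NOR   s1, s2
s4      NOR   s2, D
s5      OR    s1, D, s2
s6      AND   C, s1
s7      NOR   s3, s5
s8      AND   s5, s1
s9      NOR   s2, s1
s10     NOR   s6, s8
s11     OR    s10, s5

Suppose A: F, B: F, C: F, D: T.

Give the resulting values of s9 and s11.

s9 = T; s11 = T

s1 = B AND A = F AND F = F
s2 = A NOR D = F NOR T = F
s5 = s1 OR D OR s2 = F OR T OR F = T
s6 = C AND s1 = F AND F = F
s8 = s5 AND s1 = T AND F = F
s9 = s2 NOR s1 = F NOR F = T
s10 = s6 NOR s8 = F NOR F = T
s11 = s10 OR s5 = T OR T = T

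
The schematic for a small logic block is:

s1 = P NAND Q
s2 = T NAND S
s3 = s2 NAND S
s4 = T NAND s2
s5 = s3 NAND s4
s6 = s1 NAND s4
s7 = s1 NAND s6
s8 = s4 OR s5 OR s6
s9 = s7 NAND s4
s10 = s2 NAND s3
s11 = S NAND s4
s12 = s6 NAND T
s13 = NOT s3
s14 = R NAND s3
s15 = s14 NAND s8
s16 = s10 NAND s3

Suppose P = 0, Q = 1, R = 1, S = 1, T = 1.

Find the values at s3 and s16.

s2 = T NAND S = 1 NAND 1 = 0
s3 = s2 NAND S = 0 NAND 1 = 1
s10 = s2 NAND s3 = 0 NAND 1 = 1
s16 = s10 NAND s3 = 1 NAND 1 = 0

s3 = 1; s16 = 0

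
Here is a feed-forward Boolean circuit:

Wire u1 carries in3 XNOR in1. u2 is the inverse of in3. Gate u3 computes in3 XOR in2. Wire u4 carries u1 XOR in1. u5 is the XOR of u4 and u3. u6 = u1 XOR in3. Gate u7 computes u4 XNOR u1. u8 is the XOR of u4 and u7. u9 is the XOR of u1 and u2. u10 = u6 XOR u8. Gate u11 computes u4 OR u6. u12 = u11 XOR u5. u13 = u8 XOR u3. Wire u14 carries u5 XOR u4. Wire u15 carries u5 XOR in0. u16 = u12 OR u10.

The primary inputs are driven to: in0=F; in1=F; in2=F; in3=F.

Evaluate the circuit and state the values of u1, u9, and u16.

u1 = T, u9 = F, u16 = T

u1 = in3 XNOR in1 = F XNOR F = T
u2 = NOT in3 = NOT F = T
u3 = in3 XOR in2 = F XOR F = F
u4 = u1 XOR in1 = T XOR F = T
u5 = u4 XOR u3 = T XOR F = T
u6 = u1 XOR in3 = T XOR F = T
u7 = u4 XNOR u1 = T XNOR T = T
u8 = u4 XOR u7 = T XOR T = F
u9 = u1 XOR u2 = T XOR T = F
u10 = u6 XOR u8 = T XOR F = T
u11 = u4 OR u6 = T OR T = T
u12 = u11 XOR u5 = T XOR T = F
u16 = u12 OR u10 = F OR T = T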